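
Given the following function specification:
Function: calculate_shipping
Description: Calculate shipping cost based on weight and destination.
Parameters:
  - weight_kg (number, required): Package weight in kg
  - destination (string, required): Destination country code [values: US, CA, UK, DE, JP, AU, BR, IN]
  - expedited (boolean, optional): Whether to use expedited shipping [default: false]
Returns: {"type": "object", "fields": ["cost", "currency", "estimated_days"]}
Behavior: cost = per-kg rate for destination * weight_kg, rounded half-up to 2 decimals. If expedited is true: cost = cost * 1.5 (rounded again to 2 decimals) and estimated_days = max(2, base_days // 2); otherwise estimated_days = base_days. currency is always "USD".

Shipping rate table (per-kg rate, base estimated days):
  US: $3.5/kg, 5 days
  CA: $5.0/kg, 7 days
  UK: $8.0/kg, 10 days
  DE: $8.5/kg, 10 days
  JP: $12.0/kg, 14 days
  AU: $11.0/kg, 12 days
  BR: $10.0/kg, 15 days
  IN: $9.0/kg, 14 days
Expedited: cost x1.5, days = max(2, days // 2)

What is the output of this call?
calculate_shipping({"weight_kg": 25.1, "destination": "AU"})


Defaults applied: expedited=false
Rate for AU: $11.0/kg, base 12 days
cost = 11.0 * 25.1 = 276.1 -> 276.10
expedited not set/false: estimated_days = 12
Output:
{"cost": 276.1, "currency": "USD", "estimated_days": 12}


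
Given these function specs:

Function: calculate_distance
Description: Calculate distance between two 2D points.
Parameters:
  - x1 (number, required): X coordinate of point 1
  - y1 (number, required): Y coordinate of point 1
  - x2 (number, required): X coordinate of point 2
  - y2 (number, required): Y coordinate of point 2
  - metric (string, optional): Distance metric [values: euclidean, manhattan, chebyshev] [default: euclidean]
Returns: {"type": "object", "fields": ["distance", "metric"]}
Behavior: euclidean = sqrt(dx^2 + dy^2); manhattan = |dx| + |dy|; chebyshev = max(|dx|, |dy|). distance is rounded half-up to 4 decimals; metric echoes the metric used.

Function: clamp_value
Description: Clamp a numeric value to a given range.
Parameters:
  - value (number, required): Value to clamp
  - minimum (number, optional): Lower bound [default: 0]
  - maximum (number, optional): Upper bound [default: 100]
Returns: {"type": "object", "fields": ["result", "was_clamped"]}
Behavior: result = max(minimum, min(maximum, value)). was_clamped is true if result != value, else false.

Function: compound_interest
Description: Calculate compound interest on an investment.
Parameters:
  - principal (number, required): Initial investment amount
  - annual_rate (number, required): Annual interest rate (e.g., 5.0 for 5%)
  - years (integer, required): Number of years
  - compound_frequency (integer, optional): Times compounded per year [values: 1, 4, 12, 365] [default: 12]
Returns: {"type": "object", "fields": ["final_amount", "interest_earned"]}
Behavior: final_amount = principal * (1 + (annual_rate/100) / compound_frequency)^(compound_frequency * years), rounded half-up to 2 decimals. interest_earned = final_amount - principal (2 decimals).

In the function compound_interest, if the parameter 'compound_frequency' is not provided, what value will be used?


The compound_interest spec declares:
  - compound_frequency (integer, optional): Times compounded per year [values: 1, 4, 12, 365] [default: 12]
Default:
12


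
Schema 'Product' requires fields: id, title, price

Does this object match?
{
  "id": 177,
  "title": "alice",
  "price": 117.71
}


Checking required fields... All present.
Valid - all required fields present


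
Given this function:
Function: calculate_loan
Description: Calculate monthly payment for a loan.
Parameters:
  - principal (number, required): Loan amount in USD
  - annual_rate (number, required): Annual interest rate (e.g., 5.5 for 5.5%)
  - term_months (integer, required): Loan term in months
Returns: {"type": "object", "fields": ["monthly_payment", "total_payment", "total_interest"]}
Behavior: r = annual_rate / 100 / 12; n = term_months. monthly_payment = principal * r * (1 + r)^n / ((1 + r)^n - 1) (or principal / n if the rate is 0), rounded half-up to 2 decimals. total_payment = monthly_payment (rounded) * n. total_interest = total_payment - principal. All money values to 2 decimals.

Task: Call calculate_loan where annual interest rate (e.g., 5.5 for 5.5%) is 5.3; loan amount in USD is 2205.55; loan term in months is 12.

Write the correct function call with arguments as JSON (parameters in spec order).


Mapping each described value to its parameter name:
  'Annual interest rate (e.g., 5.5 for 5.5%)' -> annual_rate = 5.3
  'Loan amount in USD' -> principal = 2205.55
  'Loan term in months' -> term_months = 12
calculate_loan({"principal": 2205.55, "annual_rate": 5.3, "term_months": 12})


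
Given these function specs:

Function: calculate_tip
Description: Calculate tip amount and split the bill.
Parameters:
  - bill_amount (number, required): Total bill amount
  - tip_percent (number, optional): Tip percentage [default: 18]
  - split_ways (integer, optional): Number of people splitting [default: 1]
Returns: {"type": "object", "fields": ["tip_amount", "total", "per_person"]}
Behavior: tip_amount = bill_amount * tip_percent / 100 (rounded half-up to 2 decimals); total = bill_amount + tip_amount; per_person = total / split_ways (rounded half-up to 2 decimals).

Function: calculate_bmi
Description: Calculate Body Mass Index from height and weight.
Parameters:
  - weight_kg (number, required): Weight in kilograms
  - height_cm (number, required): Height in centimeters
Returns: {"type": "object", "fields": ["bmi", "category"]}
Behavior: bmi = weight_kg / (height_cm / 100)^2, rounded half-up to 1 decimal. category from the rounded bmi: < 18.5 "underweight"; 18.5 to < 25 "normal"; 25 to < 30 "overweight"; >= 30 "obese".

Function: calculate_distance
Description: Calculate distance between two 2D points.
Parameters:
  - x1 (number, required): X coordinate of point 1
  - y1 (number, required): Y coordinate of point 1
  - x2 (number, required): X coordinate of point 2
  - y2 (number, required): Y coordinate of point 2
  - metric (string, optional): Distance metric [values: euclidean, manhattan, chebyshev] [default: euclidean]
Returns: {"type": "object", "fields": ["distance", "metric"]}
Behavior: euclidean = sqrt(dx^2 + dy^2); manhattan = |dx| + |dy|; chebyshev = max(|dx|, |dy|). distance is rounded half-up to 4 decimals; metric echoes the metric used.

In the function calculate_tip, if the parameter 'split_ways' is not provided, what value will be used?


The calculate_tip spec declares:
  - split_ways (integer, optional): Number of people splitting [default: 1]
Default:
1


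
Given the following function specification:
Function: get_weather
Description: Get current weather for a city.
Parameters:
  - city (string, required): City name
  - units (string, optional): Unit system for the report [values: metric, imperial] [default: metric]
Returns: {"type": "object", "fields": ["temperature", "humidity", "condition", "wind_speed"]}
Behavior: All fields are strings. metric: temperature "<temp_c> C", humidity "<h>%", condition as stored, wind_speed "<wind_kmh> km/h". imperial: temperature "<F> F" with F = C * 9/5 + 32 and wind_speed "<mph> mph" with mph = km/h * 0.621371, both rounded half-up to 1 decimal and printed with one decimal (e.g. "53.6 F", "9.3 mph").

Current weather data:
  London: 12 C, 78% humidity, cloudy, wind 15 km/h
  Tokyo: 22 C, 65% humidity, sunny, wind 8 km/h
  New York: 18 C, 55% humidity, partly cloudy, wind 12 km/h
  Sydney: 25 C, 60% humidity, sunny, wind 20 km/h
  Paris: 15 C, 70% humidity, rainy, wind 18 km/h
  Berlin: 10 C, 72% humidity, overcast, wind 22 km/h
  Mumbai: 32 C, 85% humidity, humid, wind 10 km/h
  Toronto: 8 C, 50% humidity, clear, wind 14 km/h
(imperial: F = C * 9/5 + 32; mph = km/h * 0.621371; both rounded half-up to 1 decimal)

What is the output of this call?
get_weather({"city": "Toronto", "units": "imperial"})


Toronto record: 8 C, 50%, clear, 14 km/h
imperial: temperature = 8 * 9/5 + 32 = 46.4 -> 46.4 F
imperial: wind_speed = 14 * 0.621371 = 8.699194 -> 8.7 mph
Output:
{"temperature": "46.4 F", "humidity": "50%", "condition": "clear", "wind_speed": "8.7 mph"}


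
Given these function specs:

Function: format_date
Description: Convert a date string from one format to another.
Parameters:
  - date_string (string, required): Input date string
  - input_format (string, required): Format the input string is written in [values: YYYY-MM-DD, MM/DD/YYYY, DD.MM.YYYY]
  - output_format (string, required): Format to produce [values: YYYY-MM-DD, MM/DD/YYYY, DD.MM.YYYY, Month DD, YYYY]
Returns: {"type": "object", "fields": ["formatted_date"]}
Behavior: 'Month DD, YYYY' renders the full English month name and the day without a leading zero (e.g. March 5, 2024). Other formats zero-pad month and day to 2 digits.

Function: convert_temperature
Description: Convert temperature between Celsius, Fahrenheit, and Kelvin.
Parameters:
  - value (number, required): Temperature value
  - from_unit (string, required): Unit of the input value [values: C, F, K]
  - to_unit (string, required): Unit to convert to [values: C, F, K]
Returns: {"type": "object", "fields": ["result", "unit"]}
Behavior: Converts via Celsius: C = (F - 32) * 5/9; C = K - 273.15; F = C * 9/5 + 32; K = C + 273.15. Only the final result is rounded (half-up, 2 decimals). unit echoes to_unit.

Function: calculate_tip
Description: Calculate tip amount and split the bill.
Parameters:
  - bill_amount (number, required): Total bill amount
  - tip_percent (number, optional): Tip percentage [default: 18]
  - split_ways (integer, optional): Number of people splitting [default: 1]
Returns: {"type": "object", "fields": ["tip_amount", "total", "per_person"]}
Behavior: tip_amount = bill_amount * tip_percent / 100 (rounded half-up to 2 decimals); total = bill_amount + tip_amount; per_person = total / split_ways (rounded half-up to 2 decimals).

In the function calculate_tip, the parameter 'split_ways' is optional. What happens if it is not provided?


The calculate_tip spec declares:
  - split_ways (integer, optional): Number of people splitting [default: 1]
It defaults to 1


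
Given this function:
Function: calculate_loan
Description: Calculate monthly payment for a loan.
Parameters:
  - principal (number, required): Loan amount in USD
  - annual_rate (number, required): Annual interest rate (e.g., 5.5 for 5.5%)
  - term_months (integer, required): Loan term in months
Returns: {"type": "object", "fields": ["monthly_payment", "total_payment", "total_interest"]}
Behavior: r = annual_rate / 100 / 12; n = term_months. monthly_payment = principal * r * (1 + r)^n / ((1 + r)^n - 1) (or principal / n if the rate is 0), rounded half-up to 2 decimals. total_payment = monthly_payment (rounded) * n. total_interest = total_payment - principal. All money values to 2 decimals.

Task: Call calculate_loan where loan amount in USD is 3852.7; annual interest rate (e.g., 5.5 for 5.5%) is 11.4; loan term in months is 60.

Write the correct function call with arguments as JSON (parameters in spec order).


Mapping each described value to its parameter name:
  'Loan amount in USD' -> principal = 3852.7
  'Annual interest rate (e.g., 5.5 for 5.5%)' -> annual_rate = 11.4
  'Loan term in months' -> term_months = 60
calculate_loan({"principal": 3852.7, "annual_rate": 11.4, "term_months": 60})


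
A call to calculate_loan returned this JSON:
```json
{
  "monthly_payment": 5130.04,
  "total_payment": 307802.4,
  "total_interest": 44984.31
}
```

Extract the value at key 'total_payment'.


307802.4


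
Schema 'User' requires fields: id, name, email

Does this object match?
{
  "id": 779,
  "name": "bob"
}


Checking required fields...
Missing: email
Invalid - missing required field 'email'


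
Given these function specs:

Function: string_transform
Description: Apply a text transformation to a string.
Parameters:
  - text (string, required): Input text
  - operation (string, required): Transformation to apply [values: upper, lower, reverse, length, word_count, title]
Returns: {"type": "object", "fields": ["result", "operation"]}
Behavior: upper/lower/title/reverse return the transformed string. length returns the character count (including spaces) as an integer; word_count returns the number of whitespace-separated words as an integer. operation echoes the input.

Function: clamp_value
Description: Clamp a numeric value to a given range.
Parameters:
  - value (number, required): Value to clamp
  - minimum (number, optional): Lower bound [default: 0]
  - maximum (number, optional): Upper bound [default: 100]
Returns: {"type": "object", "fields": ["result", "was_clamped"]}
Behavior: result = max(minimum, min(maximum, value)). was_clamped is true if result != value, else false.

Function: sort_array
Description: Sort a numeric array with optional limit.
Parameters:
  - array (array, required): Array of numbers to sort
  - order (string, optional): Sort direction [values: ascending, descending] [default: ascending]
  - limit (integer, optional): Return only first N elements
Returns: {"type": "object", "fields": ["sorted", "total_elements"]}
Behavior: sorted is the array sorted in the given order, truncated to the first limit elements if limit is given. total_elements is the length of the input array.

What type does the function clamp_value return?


The clamp_value spec declares Returns: {"type": "object", "fields": ["result", "was_clamped"]}
Type:
object


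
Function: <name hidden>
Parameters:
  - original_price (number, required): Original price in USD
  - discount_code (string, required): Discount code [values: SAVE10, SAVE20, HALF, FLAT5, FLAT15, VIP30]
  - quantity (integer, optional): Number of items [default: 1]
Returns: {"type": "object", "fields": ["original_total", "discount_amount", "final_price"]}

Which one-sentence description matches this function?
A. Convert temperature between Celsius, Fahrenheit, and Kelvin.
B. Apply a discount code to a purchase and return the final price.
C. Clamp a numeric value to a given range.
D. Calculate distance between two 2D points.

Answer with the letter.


Parameters original_price, discount_code, quantity and return ["original_total", "discount_amount", "final_price"] fit: Apply a discount code to a purchase and return the final price.
B


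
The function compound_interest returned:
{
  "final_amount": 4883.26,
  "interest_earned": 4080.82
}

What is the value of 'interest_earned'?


4080.82


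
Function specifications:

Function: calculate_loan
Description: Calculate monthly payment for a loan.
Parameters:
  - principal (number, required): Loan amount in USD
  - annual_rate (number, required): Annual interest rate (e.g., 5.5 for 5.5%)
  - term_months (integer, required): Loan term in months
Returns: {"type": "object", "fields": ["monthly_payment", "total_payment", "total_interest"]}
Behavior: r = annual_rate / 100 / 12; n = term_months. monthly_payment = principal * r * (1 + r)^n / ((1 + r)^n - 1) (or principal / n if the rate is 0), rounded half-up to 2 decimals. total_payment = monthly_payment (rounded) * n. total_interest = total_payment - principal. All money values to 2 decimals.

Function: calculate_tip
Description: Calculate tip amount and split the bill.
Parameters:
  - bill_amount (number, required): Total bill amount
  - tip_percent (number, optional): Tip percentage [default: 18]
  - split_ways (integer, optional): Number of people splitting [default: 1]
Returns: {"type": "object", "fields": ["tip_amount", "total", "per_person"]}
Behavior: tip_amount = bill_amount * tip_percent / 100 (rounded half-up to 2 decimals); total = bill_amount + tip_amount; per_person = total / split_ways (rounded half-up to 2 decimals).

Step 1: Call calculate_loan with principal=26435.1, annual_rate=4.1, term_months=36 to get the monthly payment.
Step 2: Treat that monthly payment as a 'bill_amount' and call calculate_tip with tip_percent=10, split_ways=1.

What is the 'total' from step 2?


Step 1: calculate_loan(principal=26435.1, annual_rate=4.1, term_months=36)
  r = 4.1 / 100 / 12 = 0.003416666667 (keep full precision)
  (1 + r)^36 = 1.13064736
  monthly_payment = 26435.1 * 0.003416666667 * 1.13064736 / (1.13064736 - 1) = 781.645995 -> 781.65
  total_payment = 781.65 * 36 = 28139.40
  total_interest = 28139.40 - 26435.10 = 1704.30
  -> monthly_payment = 781.65
Step 2: calculate_tip(bill_amount=781.65, tip_percent=10, split_ways=1)
  tip_amount = 781.65 * 10/100 = 78.165 -> 78.17
  total = 781.65 + 78.17 = 859.82
  per_person = 859.82 / 1 = 859.82 -> 859.82
  -> total = 859.82
$859.82


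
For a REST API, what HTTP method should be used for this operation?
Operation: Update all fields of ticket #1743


GET = read, POST = create, PUT = update/replace, DELETE = remove
This operation is an update/replace.
PUT


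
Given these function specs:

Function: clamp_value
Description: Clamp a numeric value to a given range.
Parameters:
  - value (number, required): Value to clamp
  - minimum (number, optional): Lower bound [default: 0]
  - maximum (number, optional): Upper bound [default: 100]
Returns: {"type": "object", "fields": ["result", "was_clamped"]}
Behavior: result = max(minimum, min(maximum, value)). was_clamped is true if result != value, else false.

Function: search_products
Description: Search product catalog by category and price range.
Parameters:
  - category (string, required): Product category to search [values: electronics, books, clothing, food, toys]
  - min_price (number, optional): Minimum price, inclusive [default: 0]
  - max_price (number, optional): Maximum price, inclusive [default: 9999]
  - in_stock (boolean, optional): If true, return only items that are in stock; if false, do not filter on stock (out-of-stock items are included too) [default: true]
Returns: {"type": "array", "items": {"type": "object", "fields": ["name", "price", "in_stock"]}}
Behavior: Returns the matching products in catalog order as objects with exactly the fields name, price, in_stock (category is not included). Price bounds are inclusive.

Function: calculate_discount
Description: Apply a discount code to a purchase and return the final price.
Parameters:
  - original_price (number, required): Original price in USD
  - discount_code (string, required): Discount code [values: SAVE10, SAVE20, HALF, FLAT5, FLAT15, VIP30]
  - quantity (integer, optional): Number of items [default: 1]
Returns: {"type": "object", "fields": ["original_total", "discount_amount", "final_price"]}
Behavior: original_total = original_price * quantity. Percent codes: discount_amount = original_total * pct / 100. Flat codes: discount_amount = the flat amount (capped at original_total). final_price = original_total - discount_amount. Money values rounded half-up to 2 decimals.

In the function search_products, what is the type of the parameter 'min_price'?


The search_products spec declares:
  - min_price (number, optional): Minimum price, inclusive [default: 0]
Type:
number


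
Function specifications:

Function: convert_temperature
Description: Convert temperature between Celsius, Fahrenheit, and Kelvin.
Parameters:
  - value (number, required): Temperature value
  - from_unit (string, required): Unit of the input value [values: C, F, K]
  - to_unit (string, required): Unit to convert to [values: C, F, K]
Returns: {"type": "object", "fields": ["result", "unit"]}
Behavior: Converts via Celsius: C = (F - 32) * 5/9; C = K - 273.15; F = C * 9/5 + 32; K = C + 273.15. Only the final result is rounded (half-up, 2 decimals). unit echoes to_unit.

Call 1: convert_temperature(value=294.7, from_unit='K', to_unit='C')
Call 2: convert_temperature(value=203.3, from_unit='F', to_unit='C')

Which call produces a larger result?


Call 1:
  To C: 294.7 - 273.15 = 21.55
  Target is C: 21.55
  Round to 2 decimals: 21.55
  -> 21.55 C
Call 2:
  To C: (203.3 - 32) * 5/9 = 95.166667
  Target is C: 95.166667
  Round to 2 decimals: 95.17
  -> 95.17 C
Call 2 (95.17 C)


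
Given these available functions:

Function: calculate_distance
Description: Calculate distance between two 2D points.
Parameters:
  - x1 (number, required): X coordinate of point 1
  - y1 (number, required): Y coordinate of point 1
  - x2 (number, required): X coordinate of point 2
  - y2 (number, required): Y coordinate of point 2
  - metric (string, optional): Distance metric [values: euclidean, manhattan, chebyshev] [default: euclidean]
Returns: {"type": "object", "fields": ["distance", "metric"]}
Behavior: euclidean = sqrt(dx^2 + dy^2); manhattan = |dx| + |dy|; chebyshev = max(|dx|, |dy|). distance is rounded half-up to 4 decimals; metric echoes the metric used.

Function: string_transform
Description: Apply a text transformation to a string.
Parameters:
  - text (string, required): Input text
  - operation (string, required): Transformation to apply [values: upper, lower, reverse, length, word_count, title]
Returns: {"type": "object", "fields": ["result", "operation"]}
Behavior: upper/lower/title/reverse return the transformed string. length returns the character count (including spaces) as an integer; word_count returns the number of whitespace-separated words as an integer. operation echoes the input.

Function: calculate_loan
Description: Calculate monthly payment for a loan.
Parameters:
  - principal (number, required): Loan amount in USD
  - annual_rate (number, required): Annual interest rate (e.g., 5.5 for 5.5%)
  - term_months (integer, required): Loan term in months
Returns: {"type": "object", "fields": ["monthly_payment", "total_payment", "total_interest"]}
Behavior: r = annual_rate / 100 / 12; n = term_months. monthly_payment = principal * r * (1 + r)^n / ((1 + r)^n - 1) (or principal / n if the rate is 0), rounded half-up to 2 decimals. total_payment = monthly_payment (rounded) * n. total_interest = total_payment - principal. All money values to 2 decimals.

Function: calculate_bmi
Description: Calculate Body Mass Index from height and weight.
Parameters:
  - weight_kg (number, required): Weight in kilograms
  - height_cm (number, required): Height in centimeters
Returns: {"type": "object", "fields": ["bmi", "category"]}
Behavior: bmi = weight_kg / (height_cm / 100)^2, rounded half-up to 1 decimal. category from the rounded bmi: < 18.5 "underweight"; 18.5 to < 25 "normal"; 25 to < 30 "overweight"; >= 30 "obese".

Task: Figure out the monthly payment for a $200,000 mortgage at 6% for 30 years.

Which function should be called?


The task needs a function whose description is: Calculate monthly payment for a loan.
calculate_loan


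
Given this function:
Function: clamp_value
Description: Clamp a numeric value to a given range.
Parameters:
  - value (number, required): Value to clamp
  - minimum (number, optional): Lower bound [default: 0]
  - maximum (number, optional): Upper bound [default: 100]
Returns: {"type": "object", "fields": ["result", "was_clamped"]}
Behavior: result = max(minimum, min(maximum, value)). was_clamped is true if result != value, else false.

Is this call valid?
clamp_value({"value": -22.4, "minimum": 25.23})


Checking all required parameters present and types match... All valid.
Valid


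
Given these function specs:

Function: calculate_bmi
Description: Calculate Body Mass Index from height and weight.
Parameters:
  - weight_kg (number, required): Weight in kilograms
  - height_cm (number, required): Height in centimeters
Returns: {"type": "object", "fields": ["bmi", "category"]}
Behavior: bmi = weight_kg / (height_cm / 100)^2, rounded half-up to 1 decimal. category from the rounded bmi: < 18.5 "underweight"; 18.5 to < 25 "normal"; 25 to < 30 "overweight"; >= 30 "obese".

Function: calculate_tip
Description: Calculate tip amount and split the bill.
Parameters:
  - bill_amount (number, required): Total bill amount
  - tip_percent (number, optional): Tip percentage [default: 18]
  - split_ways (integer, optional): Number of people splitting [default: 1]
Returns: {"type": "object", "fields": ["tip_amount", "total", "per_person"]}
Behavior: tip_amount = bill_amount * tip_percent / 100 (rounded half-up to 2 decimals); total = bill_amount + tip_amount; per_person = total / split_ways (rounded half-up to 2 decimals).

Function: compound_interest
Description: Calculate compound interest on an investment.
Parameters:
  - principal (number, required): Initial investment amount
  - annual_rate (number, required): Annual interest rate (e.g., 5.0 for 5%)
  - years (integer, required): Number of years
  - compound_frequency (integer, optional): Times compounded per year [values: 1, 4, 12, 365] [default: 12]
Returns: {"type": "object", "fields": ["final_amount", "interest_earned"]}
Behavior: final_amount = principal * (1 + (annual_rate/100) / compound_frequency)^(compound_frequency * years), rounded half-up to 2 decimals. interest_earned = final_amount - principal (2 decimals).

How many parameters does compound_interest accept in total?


Parameters of compound_interest: principal (required), annual_rate (required), years (required), compound_frequency (optional)
Total:
4


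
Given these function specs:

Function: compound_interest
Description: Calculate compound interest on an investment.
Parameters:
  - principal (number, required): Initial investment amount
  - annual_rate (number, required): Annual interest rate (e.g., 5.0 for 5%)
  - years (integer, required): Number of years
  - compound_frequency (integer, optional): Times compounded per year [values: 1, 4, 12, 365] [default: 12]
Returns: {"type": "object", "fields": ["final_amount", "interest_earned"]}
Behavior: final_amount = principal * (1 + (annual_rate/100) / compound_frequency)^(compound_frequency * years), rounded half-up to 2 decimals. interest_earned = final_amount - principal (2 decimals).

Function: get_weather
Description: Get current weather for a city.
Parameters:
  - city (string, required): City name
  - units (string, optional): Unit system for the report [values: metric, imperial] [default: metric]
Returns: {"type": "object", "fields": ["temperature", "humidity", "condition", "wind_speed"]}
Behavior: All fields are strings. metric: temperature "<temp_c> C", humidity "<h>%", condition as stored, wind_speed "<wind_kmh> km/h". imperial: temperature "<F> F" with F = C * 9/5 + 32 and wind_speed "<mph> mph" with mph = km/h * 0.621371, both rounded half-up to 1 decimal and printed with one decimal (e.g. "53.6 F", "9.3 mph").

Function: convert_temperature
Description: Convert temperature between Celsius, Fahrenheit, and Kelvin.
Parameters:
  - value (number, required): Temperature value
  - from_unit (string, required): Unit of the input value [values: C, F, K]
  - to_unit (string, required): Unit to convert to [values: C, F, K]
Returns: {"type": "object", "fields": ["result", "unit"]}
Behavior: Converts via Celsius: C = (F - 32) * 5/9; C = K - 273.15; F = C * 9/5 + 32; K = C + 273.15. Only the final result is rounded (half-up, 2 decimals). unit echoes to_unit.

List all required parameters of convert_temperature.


Parameters of convert_temperature and their required/optional flag:
  value: required
  from_unit: required
  to_unit: required
from_unit, to_unit, value


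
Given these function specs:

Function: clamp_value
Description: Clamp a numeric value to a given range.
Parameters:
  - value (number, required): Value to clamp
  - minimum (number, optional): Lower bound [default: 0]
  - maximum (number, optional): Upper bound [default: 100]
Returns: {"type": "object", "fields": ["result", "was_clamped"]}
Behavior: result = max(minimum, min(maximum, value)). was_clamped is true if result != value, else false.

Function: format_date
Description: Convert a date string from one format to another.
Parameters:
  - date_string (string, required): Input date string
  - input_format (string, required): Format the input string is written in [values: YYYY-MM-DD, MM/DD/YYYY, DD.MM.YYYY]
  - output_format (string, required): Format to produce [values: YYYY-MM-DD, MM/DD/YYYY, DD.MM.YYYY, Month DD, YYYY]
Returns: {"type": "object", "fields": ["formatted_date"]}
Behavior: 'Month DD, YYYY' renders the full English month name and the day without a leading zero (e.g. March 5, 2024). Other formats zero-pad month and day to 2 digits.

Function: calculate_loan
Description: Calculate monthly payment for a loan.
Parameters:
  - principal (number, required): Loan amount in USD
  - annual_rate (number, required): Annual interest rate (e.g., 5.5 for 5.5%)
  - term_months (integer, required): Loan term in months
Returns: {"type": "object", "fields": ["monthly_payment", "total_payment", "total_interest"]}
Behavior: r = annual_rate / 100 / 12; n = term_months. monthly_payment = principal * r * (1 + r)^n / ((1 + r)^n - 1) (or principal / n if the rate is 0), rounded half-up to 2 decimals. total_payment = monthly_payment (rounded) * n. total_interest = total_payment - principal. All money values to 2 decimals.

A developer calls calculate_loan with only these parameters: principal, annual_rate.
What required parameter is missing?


Required parameters: principal, annual_rate, term_months
Provided: principal, annual_rate
Missing: term_months
term_months


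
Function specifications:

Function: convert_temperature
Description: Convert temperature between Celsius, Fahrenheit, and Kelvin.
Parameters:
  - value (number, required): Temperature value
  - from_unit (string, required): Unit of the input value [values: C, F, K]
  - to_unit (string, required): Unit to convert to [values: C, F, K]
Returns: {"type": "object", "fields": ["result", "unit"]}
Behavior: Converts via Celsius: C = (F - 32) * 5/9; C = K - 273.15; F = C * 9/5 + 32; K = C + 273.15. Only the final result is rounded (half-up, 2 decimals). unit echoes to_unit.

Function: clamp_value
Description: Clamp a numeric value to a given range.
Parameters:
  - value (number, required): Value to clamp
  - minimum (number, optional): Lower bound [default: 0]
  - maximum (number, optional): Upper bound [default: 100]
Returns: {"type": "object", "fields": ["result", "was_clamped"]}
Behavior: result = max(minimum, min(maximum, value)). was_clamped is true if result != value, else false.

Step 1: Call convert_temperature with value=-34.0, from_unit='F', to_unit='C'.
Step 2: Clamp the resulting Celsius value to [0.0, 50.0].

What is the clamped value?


Step 1: convert_temperature(value=-34.0, from_unit=F, to_unit=C)
  To C: (-34 - 32) * 5/9 = -36.666667
  Target is C: -36.666667
  Round to 2 decimals: -36.67
  -> result = -36.67 C
Step 2: clamp_value(value=-36.67, minimum=0.0, maximum=50.0)
  result = max(0.0, min(50.0, -36.67)) = max(0.0, -36.67) = 0.0
  was_clamped = (0.0 != -36.67) = true
  -> result = 0.0
0.0


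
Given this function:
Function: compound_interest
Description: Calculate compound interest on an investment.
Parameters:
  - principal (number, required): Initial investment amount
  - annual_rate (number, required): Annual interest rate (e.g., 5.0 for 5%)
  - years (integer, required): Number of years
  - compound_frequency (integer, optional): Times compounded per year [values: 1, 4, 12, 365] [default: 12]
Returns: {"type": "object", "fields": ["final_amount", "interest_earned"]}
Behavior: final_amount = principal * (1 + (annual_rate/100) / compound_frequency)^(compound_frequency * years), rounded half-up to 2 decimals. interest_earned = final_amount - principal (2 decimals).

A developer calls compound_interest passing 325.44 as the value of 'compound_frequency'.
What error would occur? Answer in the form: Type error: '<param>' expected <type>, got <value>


Spec: 'compound_frequency' is declared as integer; 325.44 is a non-integer number.
Type error: 'compound_frequency' expected integer, got 325.44


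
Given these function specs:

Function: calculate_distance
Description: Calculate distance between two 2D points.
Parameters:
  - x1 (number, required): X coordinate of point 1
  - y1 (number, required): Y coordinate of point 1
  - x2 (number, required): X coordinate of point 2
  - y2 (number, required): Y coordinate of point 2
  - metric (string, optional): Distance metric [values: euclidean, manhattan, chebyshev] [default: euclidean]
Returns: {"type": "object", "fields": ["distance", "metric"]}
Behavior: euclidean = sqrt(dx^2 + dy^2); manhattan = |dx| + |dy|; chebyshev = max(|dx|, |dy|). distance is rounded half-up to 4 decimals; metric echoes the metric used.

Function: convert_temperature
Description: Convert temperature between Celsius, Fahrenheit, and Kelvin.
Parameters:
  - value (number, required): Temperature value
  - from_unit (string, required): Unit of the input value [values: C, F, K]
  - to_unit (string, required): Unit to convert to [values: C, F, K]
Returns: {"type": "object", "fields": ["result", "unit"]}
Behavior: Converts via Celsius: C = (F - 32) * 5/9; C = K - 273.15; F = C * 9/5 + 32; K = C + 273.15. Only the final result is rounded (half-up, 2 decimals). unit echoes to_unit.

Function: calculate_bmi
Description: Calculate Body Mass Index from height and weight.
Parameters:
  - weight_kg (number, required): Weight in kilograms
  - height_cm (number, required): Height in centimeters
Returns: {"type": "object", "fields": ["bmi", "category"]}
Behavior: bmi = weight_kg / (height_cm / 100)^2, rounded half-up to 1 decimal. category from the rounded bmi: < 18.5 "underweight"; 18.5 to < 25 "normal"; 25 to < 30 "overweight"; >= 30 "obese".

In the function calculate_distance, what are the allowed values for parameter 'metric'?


The calculate_distance spec declares:
  - metric (string, optional): Distance metric [values: euclidean, manhattan, chebyshev] [default: euclidean]
Allowed values:
euclidean, manhattan, chebyshev


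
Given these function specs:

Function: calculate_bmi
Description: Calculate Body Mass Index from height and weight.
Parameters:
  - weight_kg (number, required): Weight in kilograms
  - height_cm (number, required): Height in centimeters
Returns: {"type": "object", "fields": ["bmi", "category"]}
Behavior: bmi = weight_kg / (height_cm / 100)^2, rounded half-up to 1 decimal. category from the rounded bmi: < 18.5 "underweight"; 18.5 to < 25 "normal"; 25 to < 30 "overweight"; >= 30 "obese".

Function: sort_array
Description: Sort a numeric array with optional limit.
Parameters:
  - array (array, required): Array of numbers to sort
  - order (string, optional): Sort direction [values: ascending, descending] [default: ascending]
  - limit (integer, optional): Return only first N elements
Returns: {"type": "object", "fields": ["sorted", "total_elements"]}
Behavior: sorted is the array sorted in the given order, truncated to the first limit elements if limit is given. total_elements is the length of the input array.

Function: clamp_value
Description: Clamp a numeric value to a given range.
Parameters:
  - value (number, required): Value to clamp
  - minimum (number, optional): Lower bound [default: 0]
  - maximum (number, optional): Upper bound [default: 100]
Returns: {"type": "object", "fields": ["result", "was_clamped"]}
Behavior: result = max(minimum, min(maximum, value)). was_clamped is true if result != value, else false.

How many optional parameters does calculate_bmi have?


Parameters of calculate_bmi: weight_kg (required), height_cm (required)
Optional count:
0


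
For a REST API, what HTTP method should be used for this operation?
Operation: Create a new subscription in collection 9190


GET = read, POST = create, PUT = update/replace, DELETE = remove
This operation is a create.
POST


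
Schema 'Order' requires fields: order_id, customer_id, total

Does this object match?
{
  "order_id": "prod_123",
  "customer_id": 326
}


Checking required fields...
Missing: total
Invalid - missing required field 'total'


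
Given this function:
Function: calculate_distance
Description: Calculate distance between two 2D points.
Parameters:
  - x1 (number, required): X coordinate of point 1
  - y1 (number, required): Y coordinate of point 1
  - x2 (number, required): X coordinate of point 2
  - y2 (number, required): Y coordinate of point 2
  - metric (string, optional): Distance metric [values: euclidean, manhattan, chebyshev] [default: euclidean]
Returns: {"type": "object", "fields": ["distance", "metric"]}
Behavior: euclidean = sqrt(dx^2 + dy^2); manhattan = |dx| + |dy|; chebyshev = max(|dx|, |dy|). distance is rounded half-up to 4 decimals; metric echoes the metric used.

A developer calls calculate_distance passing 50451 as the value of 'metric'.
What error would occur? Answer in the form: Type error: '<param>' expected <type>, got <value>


Spec: 'metric' is declared as string; 50451 is an integer.
Type error: 'metric' expected string, got 50451


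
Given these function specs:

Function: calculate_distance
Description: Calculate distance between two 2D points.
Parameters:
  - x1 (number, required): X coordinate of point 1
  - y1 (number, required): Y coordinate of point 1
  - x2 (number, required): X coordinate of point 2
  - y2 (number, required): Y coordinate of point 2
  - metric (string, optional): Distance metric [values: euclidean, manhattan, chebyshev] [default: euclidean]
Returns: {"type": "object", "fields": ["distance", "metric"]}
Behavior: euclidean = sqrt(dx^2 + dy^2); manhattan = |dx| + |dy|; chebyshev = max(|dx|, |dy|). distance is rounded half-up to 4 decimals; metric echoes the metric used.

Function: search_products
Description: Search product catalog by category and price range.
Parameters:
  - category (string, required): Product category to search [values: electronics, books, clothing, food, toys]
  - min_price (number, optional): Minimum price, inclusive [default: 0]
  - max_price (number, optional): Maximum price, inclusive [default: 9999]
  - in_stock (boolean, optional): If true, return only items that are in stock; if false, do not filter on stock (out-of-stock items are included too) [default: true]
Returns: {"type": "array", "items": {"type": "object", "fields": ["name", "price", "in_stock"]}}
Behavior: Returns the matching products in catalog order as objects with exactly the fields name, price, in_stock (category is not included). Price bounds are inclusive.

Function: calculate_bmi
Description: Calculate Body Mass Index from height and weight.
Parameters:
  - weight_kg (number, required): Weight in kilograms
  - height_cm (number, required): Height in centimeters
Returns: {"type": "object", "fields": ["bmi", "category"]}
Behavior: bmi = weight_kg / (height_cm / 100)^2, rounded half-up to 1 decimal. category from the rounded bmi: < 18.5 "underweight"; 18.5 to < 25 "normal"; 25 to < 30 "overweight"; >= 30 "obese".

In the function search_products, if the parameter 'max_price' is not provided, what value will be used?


The search_products spec declares:
  - max_price (number, optional): Maximum price, inclusive [default: 9999]
Default:
9999


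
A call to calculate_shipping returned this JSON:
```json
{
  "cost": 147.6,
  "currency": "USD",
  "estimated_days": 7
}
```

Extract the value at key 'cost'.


147.6


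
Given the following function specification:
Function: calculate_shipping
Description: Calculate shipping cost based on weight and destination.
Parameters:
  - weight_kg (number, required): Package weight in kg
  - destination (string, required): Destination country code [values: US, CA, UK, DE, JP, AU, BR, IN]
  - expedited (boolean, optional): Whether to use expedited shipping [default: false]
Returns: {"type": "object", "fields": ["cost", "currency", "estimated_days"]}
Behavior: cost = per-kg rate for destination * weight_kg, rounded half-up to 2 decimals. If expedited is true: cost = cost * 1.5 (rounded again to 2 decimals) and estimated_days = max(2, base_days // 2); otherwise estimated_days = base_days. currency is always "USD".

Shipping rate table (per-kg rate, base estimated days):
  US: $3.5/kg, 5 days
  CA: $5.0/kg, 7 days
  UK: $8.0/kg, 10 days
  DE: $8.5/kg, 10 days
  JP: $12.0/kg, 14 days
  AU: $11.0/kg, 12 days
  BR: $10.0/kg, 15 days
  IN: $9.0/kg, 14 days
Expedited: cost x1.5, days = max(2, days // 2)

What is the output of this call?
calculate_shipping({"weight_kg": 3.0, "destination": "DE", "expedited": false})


Rate for DE: $8.5/kg, base 10 days
cost = 8.5 * 3.0 = 25.5 -> 25.50
expedited not set/false: estimated_days = 10
Output:
{"cost": 25.5, "currency": "USD", "estimated_days": 10}


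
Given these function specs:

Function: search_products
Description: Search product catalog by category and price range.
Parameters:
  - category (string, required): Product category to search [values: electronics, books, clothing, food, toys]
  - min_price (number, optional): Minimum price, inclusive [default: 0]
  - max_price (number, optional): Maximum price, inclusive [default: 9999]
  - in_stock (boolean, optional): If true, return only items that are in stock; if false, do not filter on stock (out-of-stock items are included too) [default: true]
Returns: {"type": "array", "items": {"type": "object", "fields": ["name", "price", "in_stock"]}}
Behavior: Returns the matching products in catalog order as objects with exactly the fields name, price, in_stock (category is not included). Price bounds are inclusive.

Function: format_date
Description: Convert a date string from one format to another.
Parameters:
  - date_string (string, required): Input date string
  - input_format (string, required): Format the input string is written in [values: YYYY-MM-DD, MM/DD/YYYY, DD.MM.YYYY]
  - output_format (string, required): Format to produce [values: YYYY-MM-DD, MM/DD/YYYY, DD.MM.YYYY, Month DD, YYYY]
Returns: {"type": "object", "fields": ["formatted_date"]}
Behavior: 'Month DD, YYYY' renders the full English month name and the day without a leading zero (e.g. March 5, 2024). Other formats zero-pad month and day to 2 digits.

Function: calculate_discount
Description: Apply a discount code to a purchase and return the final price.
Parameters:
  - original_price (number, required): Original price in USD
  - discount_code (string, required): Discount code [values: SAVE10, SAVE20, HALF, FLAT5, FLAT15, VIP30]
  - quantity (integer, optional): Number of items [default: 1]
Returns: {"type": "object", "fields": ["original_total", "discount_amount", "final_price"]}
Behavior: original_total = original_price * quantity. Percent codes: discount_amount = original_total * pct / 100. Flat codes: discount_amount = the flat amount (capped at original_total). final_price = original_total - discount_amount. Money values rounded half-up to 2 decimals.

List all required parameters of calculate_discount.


Parameters of calculate_discount and their required/optional flag:
  original_price: required
  discount_code: required
  quantity: optional
discount_code, original_price
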